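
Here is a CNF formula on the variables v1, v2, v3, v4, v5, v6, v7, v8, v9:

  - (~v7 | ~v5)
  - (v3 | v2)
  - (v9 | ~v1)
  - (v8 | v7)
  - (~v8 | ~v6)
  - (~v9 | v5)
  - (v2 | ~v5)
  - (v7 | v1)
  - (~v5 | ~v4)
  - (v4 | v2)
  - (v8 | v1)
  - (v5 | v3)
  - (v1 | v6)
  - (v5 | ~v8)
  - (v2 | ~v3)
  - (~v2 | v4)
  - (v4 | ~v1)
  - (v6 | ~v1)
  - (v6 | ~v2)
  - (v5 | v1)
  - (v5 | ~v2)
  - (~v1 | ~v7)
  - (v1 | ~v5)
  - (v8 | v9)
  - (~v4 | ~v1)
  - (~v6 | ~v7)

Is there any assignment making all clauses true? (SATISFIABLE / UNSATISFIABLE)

UNSATISFIABLE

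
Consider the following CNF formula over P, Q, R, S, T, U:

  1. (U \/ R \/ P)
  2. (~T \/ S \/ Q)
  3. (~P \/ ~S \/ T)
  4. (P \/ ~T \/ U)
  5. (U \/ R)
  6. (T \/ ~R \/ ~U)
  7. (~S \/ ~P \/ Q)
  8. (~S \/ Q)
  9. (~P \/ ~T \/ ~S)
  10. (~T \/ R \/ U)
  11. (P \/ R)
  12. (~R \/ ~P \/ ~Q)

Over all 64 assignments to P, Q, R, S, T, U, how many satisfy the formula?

Case analysis on P and R:
  P=1, R=1: remaining (Q,S,T,U) ∈ {(0,0,0,0)} — 1.
  P=1, R=0: remaining (Q,S,T,U) ∈ {(0,0,0,1); (1,0,0,1); (1,0,1,1)} — 3.
  P=0, R=1: 5 of the 16 assignments to (Q,S,T,U) work.
  P=0, R=0: a clause becomes empty — 0.
Total: 1 + 3 + 5 + 0 = 9.

9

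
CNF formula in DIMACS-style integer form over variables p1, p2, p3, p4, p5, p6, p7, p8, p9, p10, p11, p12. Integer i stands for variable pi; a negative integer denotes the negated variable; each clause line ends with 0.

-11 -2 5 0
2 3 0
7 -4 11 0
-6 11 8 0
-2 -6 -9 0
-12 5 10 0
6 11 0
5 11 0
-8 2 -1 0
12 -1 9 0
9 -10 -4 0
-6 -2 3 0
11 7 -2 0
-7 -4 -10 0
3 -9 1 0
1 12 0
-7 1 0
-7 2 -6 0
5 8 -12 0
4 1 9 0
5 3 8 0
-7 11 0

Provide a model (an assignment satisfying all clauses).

p1=1, p2=1, p3=0, p4=0, p5=1, p6=0, p7=1, p8=1, p9=0, p10=0, p11=1, p12=1

Pure literal: p5 appears only positively; assign p5 = True.
Set p1 = True and propagate.
Set p2 = True and propagate.
The remaining clauses are satisfied by p3 = False, p4 = False, p6 = False, p7 = True, p8 = True, p9 = False, p10 = False, p11 = True, p12 = True.
Every clause has at least one true literal under this assignment.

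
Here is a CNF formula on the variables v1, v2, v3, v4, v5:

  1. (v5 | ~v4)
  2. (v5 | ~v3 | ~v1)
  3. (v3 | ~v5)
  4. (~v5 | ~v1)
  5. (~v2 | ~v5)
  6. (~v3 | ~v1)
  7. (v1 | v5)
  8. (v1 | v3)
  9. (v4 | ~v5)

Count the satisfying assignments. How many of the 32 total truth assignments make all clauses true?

3

Satisfying assignments:
  v1=0 v2=0 v3=1 v4=1 v5=1
  v1=1 v2=0 v3=0 v4=0 v5=0
  v1=1 v2=1 v3=0 v4=0 v5=0
That's 3 in total.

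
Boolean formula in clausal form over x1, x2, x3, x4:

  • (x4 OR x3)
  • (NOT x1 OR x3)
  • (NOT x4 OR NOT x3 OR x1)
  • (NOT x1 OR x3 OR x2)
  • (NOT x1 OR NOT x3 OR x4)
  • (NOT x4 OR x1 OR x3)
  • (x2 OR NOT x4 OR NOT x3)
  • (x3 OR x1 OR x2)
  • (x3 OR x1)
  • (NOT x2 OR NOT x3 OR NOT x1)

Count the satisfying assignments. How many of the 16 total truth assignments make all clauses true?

2

Satisfying assignments:
  x1=F x2=F x3=T x4=F
  x1=F x2=T x3=T x4=F
That's 2 in total.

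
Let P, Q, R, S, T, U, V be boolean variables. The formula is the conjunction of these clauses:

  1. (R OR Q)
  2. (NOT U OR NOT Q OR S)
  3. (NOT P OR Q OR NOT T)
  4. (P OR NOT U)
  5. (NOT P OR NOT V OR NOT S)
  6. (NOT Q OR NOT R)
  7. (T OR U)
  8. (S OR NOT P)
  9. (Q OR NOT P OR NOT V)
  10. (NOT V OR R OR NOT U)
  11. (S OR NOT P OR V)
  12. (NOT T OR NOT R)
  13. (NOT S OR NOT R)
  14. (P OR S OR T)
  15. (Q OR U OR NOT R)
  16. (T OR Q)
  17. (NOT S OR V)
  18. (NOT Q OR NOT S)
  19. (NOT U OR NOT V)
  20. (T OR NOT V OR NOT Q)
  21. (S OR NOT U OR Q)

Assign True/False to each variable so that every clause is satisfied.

Branch on P: take P = False.
  then U is forced to False.
  then T is forced to True.
  then R is forced to False.
  then Q is forced to True.
  then S is forced to False.
V is now unconstrained; take V = True.

P=False  Q=True  R=False  S=False  T=True  U=False  V=True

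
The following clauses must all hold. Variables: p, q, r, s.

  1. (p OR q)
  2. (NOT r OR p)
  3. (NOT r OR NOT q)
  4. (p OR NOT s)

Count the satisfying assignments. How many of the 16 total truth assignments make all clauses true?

The models are:
  p=F q=T r=F s=F
  p=T q=F r=F s=F
  p=T q=F r=F s=T
  p=T q=F r=T s=F
  p=T q=F r=T s=T
  p=T q=T r=F s=F
  p=T q=T r=F s=T
Count: 7.

7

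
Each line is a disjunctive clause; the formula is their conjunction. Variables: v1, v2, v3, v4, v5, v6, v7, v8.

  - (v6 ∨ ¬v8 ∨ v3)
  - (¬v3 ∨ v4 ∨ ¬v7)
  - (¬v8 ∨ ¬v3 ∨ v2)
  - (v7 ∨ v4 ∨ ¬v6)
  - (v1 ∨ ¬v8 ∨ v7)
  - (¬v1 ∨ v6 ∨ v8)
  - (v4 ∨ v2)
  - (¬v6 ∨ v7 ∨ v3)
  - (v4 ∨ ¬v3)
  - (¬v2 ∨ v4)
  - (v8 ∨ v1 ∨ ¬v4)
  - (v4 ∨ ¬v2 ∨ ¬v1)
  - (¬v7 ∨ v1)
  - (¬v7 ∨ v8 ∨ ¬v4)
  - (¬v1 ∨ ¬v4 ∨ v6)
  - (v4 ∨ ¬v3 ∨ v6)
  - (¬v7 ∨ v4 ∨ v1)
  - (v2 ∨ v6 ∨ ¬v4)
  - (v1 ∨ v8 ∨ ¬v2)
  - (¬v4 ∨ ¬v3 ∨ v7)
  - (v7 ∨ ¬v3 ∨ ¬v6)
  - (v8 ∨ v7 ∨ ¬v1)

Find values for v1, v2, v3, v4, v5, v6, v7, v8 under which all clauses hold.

v1=1  v2=1  v3=0  v4=1  v5=0  v6=1  v7=1  v8=1

Try v1 = True.
Branch on v2: take v2 = True.
  then v4 is forced to True.
  then v6 is forced to True.
Set v3 = False and propagate.
  then v7 is forced to True.
  then v8 is forced to True.
v5 is now unconstrained; take v5 = False.
Every clause has at least one true literal under this assignment.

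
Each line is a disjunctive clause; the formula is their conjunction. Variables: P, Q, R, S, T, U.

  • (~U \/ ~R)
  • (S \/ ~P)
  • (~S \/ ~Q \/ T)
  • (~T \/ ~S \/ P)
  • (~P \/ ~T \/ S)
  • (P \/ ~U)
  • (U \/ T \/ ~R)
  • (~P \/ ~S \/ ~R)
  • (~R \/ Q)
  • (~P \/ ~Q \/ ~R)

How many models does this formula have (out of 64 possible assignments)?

12

Case analysis on P and R:
  P=1, R=1: a clause becomes empty — 0.
  P=1, R=0: U free; 3 ways for (Q,S,T) × 2^1 = 6.
  P=0, R=1: remaining (Q,S,T,U) ∈ {(1,0,1,0)} — 1.
  P=0, R=0: 5 of the 16 assignments to (Q,S,T,U) work.
Total: 0 + 6 + 1 + 5 = 12.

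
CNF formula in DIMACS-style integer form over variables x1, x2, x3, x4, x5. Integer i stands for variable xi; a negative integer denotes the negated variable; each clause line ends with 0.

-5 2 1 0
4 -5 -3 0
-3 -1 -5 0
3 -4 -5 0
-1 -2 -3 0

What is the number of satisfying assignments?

18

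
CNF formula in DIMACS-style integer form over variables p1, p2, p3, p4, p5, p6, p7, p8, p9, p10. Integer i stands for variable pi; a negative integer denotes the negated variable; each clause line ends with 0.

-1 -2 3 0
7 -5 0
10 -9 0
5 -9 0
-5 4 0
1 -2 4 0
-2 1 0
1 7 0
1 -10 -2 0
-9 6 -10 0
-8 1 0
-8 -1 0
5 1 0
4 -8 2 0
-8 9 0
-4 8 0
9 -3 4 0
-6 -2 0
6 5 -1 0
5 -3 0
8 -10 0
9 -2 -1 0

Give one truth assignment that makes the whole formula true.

p1 = T  p2 = F  p3 = F  p4 = F  p5 = F  p6 = T  p7 = T  p8 = F  p9 = F  p10 = F

Check each clause:
  1. (p3 OR NOT p1 OR NOT p2) — NOT p2 is true.
  2. (NOT p5 OR p7) — NOT p5 is true.
  3. (NOT p9 OR p10) — NOT p9 is true.
  4. (p5 OR NOT p9) — NOT p9 is true.
  5. (p4 OR NOT p5) — NOT p5 is true.
  6. (NOT p2 OR p4 OR p1) — p1 is true.
  7. (NOT p2 OR p1) — p1 is true.
  8. (p1 OR p7) — p1 is true.
  9. (NOT p10 OR p1 OR NOT p2) — p1 is true.
  10. (p6 OR NOT p10 OR NOT p9) — NOT p10 is true.
  11. (NOT p8 OR p1) — NOT p8 is true.
  12. (NOT p8 OR NOT p1) — NOT p8 is true.
  13. (p5 OR p1) — p1 is true.
  14. (p2 OR p4 OR NOT p8) — NOT p8 is true.
  15. (p9 OR NOT p8) — NOT p8 is true.
  16. (NOT p4 OR p8) — NOT p4 is true.
  17. (NOT p3 OR p4 OR p9) — NOT p3 is true.
  18. (NOT p2 OR NOT p6) — NOT p2 is true.
  19. (NOT p1 OR p5 OR p6) — p6 is true.
  20. (p5 OR NOT p3) — NOT p3 is true.
  21. (p8 OR NOT p10) — NOT p10 is true.
  22. (p9 OR NOT p2 OR NOT p1) — NOT p2 is true.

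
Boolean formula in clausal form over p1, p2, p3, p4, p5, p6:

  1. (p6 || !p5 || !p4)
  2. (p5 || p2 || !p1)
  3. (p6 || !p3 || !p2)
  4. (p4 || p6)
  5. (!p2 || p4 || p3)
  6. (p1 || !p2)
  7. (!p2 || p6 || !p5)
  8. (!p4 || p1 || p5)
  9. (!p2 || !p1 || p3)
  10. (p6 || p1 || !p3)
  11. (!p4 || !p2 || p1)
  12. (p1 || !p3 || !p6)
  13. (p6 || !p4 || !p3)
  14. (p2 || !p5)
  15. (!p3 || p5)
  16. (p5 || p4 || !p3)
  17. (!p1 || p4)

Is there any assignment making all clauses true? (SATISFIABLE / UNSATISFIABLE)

Try p1 = True.
  then p4 is forced to True.
Branch on p2: take p2 = True.
  then p3 is forced to True.
  then p6 is forced to True.
  then p5 is forced to True.
Every clause has at least one true literal under this assignment.
So p1=T, p2=T, p3=T, p4=T, p5=T, p6=T is a satisfying assignment.

SATISFIABLE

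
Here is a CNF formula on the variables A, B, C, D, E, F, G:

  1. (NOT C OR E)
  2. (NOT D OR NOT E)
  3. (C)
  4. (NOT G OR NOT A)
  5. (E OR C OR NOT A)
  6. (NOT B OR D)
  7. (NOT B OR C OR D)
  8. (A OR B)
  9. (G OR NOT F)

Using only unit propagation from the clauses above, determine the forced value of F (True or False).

False

(C) stands alone — C = True.
(E OR NOT C) with C = True leaves only E, so E = True.
(NOT D OR NOT E): since E = True, the clause reduces to (NOT D). D = False.
In (NOT B OR D), D is now false; NOT B must hold, so B = False.
(A OR B): since B = False, the clause reduces to (A). A = True.
(NOT A OR NOT G) with A = True leaves only NOT G, so G = False.
In (NOT F OR G), G is now false; NOT F must hold, so F = False.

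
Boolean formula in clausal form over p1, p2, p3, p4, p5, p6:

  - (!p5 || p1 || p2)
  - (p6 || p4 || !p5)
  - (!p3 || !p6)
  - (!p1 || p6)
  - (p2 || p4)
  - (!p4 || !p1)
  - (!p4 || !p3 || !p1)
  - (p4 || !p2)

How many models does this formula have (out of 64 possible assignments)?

9

Case analysis on p4 and p1:
  p4=T, p1=T: a clause becomes empty — 0.
  p4=T, p1=F: 9 of the 16 assignments to (p2,p3,p5,p6) work.
  p4=F, p1=T: a clause becomes empty — 0.
  p4=F, p1=F: a clause becomes empty — 0.
Total: 0 + 9 + 0 + 0 = 9.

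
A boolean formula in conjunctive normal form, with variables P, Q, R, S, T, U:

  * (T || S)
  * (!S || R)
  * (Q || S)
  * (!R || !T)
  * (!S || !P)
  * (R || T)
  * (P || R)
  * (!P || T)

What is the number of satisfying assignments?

Satisfying assignments:
  P=0 Q=0 R=1 S=1 T=0 U=0
  P=0 Q=0 R=1 S=1 T=0 U=1
  P=0 Q=1 R=1 S=1 T=0 U=0
  P=0 Q=1 R=1 S=1 T=0 U=1
  P=1 Q=1 R=0 S=0 T=1 U=0
  P=1 Q=1 R=0 S=0 T=1 U=1
That's 6 in total.

6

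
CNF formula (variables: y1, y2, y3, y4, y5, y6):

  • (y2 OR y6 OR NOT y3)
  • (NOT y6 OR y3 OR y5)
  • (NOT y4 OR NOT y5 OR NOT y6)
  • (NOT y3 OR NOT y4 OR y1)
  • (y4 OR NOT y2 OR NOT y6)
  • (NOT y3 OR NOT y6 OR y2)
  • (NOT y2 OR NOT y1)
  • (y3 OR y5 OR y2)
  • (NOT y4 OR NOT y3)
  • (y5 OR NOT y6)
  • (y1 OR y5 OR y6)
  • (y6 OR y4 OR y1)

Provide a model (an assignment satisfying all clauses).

y1 = False, y2 = False, y3 = False, y4 = True, y5 = True, y6 = False

Check each clause:
  1. (y2 OR y6 OR NOT y3) — NOT y3 is true.
  2. (NOT y6 OR y3 OR y5) — NOT y6 is true.
  3. (NOT y6 OR NOT y4 OR NOT y5) — NOT y6 is true.
  4. (y1 OR NOT y4 OR NOT y3) — NOT y3 is true.
  5. (y4 OR NOT y2 OR NOT y6) — NOT y6 is true.
  6. (y2 OR NOT y6 OR NOT y3) — NOT y6 is true.
  7. (NOT y2 OR NOT y1) — NOT y1 is true.
  8. (y2 OR y3 OR y5) — y5 is true.
  9. (NOT y4 OR NOT y3) — NOT y3 is true.
  10. (y5 OR NOT y6) — NOT y6 is true.
  11. (y5 OR y6 OR y1) — y5 is true.
  12. (y6 OR y4 OR y1) — y4 is true.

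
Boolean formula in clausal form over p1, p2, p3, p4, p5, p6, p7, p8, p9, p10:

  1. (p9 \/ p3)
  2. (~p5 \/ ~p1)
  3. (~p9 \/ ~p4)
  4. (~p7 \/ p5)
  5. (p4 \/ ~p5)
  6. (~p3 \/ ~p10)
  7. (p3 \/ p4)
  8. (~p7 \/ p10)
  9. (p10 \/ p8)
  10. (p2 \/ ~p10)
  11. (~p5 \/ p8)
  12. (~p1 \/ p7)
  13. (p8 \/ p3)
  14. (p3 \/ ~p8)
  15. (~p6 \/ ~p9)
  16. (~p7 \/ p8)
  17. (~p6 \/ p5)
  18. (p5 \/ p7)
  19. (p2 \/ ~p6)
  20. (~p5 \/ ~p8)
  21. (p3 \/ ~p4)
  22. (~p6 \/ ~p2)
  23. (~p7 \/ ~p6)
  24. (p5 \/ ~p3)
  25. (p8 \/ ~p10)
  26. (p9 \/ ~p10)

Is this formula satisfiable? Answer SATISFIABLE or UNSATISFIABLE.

p5 = True:
  propagation gives p1=False, p4=True, p9=False, p3=True; an empty clause results — contradiction.
p5 = False:
  propagation gives p7=False; an empty clause results — contradiction.
Every branch closes, so no satisfying assignment exists.

UNSATISFIABLE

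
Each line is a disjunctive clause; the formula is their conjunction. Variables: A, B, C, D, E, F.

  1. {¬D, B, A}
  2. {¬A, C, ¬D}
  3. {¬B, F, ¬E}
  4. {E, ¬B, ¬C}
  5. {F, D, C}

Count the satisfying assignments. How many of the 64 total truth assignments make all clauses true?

27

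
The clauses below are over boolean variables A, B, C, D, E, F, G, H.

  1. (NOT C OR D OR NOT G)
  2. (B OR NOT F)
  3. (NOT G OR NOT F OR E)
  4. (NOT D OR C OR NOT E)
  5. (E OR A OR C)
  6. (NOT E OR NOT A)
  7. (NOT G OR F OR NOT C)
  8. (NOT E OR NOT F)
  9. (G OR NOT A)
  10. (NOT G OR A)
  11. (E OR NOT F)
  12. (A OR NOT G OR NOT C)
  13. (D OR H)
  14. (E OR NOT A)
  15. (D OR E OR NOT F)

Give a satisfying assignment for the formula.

Try A = False.
  then G is forced to False.
Try B = False.
  then F is forced to False.
Set C = True and propagate.
For the remaining variables, D = True, E = True, H = False works.

A=F, B=F, C=T, D=T, E=T, F=F, G=F, H=F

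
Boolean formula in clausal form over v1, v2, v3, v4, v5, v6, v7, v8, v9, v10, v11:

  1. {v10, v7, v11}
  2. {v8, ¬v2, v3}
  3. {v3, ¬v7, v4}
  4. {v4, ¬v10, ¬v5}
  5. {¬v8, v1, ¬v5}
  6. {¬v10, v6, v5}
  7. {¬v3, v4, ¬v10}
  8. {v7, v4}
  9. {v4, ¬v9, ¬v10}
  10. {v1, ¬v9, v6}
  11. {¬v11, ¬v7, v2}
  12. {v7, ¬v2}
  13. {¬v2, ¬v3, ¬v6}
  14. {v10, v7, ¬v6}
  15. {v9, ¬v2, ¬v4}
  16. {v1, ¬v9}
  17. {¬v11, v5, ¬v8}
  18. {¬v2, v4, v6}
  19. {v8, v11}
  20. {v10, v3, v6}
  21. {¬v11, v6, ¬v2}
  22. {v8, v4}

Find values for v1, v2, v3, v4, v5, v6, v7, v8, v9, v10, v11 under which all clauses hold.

v1 = F, v2 = F, v3 = T, v4 = T, v5 = F, v6 = T, v7 = F, v8 = T, v9 = F, v10 = T, v11 = F

Check each clause:
  1. {v11, v7, v10} — v10 is true.
  2. {¬v2, v3, v8} — v8 is true.
  3. {¬v7, v4, v3} — ¬v7 is true.
  4. {¬v5, v4, ¬v10} — ¬v5 is true.
  5. {v1, ¬v8, ¬v5} — ¬v5 is true.
  6. {¬v10, v6, v5} — v6 is true.
  7. {¬v10, ¬v3, v4} — v4 is true.
  8. {v4, v7} — v4 is true.
  9. {¬v9, ¬v10, v4} — v4 is true.
  10. {v6, ¬v9, v1} — v6 is true.
  11. {v2, ¬v7, ¬v11} — ¬v7 is true.
  12. {v7, ¬v2} — ¬v2 is true.
  13. {¬v6, ¬v3, ¬v2} — ¬v2 is true.
  14. {v7, ¬v6, v10} — v10 is true.
  15. {¬v4, v9, ¬v2} — ¬v2 is true.
  16. {¬v9, v1} — ¬v9 is true.
  17. {¬v8, v5, ¬v11} — ¬v11 is true.
  18. {¬v2, v6, v4} — v4 is true.
  19. {v11, v8} — v8 is true.
  20. {v10, v3, v6} — v10 is true.
  21. {¬v11, v6, ¬v2} — ¬v11 is true.
  22. {v8, v4} — v8 is true.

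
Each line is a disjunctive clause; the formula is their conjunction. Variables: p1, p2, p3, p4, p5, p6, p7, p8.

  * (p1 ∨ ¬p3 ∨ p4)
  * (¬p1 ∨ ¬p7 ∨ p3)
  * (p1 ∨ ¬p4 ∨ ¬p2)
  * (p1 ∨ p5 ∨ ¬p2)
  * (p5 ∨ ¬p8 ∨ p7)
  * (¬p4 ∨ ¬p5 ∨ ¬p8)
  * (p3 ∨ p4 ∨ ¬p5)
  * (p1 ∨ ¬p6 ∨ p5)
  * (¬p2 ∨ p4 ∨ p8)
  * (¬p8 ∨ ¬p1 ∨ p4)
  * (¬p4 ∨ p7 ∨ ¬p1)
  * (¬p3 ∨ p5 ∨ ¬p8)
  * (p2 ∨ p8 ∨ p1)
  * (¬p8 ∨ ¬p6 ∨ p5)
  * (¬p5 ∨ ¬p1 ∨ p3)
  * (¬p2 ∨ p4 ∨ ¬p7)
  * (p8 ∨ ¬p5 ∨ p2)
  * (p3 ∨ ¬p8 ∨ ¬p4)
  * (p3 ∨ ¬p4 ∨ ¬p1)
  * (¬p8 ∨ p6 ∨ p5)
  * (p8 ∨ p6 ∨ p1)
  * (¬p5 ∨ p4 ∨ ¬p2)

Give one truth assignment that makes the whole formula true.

p1=T, p2=F, p3=F, p4=F, p5=F, p6=F, p7=F, p8=F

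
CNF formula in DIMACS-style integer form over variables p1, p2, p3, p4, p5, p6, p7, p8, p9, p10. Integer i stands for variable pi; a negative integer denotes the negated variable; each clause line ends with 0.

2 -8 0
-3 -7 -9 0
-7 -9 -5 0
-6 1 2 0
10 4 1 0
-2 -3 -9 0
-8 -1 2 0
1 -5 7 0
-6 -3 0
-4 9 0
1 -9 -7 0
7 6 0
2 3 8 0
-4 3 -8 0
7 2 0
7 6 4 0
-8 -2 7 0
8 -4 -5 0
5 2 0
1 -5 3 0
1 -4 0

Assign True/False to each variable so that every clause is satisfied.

p1=0, p2=1, p3=0, p4=0, p5=0, p6=0, p7=1, p8=0, p9=0, p10=1

Check each clause:
  1. (¬p8 ∨ p2) — ¬p8 is true.
  2. (¬p9 ∨ ¬p3 ∨ ¬p7) — ¬p3 is true.
  3. (¬p9 ∨ ¬p7 ∨ ¬p5) — ¬p5 is true.
  4. (p1 ∨ ¬p6 ∨ p2) — ¬p6 is true.
  5. (p4 ∨ p10 ∨ p1) — p10 is true.
  6. (¬p2 ∨ ¬p3 ∨ ¬p9) — ¬p3 is true.
  7. (¬p8 ∨ ¬p1 ∨ p2) — ¬p8 is true.
  8. (p7 ∨ p1 ∨ ¬p5) — ¬p5 is true.
  9. (¬p6 ∨ ¬p3) — ¬p6 is true.
  10. (p9 ∨ ¬p4) — ¬p4 is true.
  11. (p1 ∨ ¬p9 ∨ ¬p7) — ¬p9 is true.
  12. (p7 ∨ p6) — p7 is true.
  13. (p8 ∨ p3 ∨ p2) — p2 is true.
  14. (¬p4 ∨ p3 ∨ ¬p8) — ¬p8 is true.
  15. (p7 ∨ p2) — p2 is true.
  16. (p7 ∨ p6 ∨ p4) — p7 is true.
  17. (¬p8 ∨ ¬p2 ∨ p7) — ¬p8 is true.
  18. (p8 ∨ ¬p5 ∨ ¬p4) — ¬p5 is true.
  19. (p5 ∨ p2) — p2 is true.
  20. (¬p5 ∨ p1 ∨ p3) — ¬p5 is true.
  21. (p1 ∨ ¬p4) — ¬p4 is true.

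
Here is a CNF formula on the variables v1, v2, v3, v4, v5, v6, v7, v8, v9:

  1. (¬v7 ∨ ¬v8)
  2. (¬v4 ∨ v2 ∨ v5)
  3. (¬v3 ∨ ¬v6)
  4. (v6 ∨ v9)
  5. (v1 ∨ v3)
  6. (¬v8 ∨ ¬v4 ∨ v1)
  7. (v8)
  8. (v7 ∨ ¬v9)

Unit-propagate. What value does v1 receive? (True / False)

(v8) stands alone — v8 = True.
From (¬v8 ∨ ¬v7) and v8 = True: v7 = False.
From (v7 ∨ ¬v9) and v7 = False: v9 = False.
(v6 ∨ v9) with v9 = False leaves only v6, so v6 = True.
From (¬v6 ∨ ¬v3) and v6 = True: v3 = False.
In (v1 ∨ v3), v3 is now false; v1 must hold, so v1 = True.

True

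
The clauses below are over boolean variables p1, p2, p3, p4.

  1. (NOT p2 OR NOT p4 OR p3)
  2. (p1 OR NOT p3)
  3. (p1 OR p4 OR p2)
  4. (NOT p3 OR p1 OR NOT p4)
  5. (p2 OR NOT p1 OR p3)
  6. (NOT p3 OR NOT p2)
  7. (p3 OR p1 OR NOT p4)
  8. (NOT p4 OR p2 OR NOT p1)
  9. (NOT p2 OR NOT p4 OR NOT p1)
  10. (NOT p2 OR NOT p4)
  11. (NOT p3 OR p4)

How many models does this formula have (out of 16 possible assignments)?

2

The models are:
  p1=0 p2=1 p3=0 p4=0
  p1=1 p2=1 p3=0 p4=0
Count: 2.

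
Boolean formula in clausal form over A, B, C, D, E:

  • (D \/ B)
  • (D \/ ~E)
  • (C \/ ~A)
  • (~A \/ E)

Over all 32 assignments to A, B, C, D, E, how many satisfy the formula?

12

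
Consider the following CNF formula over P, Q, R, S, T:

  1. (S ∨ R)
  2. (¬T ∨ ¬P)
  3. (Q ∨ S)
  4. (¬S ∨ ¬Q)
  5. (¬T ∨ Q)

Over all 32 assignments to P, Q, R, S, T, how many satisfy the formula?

Satisfying assignments:
  P=F Q=F R=F S=T T=F
  P=F Q=F R=T S=T T=F
  P=F Q=T R=T S=F T=F
  P=F Q=T R=T S=F T=T
  P=T Q=F R=F S=T T=F
  P=T Q=F R=T S=T T=F
  P=T Q=T R=T S=F T=F
That's 7 in total.

7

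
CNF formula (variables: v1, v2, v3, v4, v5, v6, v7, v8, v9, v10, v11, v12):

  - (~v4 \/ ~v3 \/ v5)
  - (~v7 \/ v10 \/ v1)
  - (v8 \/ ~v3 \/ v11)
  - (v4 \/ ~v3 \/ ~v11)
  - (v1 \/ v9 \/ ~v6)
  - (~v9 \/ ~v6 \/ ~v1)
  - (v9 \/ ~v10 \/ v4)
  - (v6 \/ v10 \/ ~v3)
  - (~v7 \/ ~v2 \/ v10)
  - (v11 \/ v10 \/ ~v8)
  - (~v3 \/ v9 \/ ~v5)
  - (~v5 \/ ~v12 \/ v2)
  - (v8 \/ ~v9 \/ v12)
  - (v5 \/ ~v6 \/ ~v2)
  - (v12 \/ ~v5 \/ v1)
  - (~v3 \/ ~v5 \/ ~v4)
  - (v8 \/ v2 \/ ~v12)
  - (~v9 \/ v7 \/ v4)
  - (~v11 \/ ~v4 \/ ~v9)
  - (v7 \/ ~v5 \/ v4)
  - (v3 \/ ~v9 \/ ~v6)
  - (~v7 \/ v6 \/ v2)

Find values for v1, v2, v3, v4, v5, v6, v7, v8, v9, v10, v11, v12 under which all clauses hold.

Set v1 = True and propagate.
Try v2 = True.
Branch on v3: take v3 = False.
The remaining clauses are satisfied by v4 = True, v5 = False, v6 = False, v7 = False, v8 = True, v9 = False, v10 = True, v11 = False, v12 = False.

v1 = T  v2 = T  v3 = F  v4 = T  v5 = F  v6 = F  v7 = F  v8 = T  v9 = F  v10 = T  v11 = F  v12 = F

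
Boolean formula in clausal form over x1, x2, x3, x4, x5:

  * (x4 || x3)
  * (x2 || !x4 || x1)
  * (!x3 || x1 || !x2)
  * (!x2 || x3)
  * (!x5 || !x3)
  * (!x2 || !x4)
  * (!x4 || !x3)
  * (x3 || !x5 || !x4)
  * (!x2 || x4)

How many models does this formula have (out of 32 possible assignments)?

3

The models are:
  x1=F x2=F x3=T x4=F x5=F
  x1=T x2=F x3=F x4=T x5=F
  x1=T x2=F x3=T x4=F x5=F
Count: 3.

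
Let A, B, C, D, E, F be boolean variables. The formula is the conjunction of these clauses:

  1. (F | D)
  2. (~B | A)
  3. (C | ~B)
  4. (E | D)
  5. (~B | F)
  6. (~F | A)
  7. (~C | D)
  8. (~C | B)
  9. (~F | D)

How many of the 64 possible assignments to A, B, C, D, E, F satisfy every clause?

8

Split on B, then D.
  B=T, D=T: remaining (A,C,E,F) ∈ {(T,T,F,T); (T,T,T,T)} — 2.
  B=T, D=F: a clause becomes empty — 0.
  B=F, D=T: E free; 3 ways for (A,C,F) × 2^1 = 6.
  B=F, D=F: a clause becomes empty — 0.
Total: 2 + 0 + 6 + 0 = 8.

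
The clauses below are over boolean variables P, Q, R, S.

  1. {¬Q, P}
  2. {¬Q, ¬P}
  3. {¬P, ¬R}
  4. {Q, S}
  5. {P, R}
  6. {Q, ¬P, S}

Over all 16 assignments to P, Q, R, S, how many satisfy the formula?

2

The models are:
  P=0 Q=0 R=1 S=1
  P=1 Q=0 R=0 S=1
Count: 2.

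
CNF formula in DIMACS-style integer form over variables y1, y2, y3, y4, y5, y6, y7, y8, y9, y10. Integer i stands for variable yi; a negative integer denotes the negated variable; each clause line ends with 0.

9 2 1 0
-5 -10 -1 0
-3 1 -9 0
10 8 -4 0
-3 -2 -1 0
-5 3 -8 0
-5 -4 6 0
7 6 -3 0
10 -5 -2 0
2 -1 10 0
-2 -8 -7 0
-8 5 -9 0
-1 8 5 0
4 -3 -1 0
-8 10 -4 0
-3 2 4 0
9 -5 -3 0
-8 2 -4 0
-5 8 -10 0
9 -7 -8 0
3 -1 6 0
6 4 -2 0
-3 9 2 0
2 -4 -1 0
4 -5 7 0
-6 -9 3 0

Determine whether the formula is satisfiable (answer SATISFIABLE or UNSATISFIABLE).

SATISFIABLE

Try y1 = False.
Branch on y2: take y2 = False.
  then y9 is forced to True.
  then y3 is forced to False.
  then y6 is forced to False.
For the remaining variables, y4 = False, y5 = False, y7 = False, y8 = False, y10 = True works.
Every clause has at least one true literal under this assignment.
So y1=F, y2=F, y3=F, y4=F, y5=F, y6=F, y7=F, y8=F, y9=T, y10=T is a satisfying assignment.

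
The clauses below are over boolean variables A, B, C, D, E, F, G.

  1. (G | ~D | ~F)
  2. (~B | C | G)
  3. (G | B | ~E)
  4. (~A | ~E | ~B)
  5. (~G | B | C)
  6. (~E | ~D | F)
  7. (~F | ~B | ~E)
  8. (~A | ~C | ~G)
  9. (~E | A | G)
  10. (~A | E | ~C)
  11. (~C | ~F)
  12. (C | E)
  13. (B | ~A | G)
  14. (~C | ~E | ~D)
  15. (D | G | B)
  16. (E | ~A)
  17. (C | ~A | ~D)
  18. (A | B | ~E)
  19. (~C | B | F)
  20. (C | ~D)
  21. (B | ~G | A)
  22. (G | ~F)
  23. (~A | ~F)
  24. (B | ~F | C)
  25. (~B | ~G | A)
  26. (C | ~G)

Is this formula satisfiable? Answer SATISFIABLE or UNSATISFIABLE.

SATISFIABLE

Set A = False and propagate.
Set B = True and propagate.
  then G is forced to False.
  then C is forced to True.
  then E is forced to False.
  then F is forced to False.
D is now unconstrained; take D = False.
So A=False, B=True, C=True, D=False, E=False, F=False, G=False is a satisfying assignment.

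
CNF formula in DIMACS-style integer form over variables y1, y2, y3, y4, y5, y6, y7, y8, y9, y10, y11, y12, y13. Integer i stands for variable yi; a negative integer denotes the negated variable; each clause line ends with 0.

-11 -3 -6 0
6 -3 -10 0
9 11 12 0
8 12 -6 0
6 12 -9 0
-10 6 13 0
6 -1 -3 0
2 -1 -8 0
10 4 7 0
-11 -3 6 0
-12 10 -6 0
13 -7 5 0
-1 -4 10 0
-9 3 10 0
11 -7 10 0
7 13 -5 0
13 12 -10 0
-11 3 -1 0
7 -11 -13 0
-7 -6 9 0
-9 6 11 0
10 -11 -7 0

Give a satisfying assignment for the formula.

y1 = F  y2 = T  y3 = T  y4 = T  y5 = F  y6 = T  y7 = F  y8 = F  y9 = T  y10 = T  y11 = F  y12 = T  y13 = F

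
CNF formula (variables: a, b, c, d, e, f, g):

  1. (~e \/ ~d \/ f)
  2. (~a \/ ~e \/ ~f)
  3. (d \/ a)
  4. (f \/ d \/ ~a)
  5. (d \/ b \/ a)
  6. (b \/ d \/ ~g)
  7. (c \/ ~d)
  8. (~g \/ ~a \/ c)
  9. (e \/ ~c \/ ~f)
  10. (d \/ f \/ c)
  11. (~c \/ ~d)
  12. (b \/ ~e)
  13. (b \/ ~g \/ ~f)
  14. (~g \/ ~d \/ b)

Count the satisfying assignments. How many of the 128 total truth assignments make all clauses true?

Satisfying assignments:
  a=T b=F c=F d=F e=F f=T g=F
  a=T b=T c=F d=F e=F f=T g=F
Count: 2.

2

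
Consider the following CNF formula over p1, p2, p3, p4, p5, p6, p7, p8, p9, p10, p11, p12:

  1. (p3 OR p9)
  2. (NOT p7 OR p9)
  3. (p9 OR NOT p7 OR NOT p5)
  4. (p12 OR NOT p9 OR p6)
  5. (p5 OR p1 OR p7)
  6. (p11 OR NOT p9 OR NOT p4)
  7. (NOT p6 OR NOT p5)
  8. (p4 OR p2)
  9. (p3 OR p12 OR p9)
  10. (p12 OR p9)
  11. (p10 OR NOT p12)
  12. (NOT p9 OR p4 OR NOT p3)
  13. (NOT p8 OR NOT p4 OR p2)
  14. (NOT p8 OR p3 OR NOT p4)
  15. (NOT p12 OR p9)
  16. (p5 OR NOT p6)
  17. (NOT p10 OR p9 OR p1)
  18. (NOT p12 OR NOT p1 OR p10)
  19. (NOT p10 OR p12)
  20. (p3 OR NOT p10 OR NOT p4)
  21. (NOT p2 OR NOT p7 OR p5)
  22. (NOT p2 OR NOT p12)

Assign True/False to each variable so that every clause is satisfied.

p1=F, p2=F, p3=T, p4=T, p5=T, p6=F, p7=F, p8=F, p9=T, p10=T, p11=T, p12=T

Check each clause:
  1. (p3 OR p9) — p9 is true.
  2. (p9 OR NOT p7) — NOT p7 is true.
  3. (NOT p7 OR p9 OR NOT p5) — p9 is true.
  4. (p6 OR p12 OR NOT p9) — p12 is true.
  5. (p7 OR p5 OR p1) — p5 is true.
  6. (p11 OR NOT p4 OR NOT p9) — p11 is true.
  7. (NOT p5 OR NOT p6) — NOT p6 is true.
  8. (p4 OR p2) — p4 is true.
  9. (p9 OR p12 OR p3) — p9 is true.
  10. (p9 OR p12) — p9 is true.
  11. (NOT p12 OR p10) — p10 is true.
  12. (NOT p3 OR NOT p9 OR p4) — p4 is true.
  13. (NOT p8 OR p2 OR NOT p4) — NOT p8 is true.
  14. (NOT p8 OR p3 OR NOT p4) — NOT p8 is true.
  15. (p9 OR NOT p12) — p9 is true.
  16. (p5 OR NOT p6) — NOT p6 is true.
  17. (NOT p10 OR p1 OR p9) — p9 is true.
  18. (NOT p12 OR p10 OR NOT p1) — p10 is true.
  19. (NOT p10 OR p12) — p12 is true.
  20. (NOT p4 OR NOT p10 OR p3) — p3 is true.
  21. (NOT p7 OR NOT p2 OR p5) — NOT p7 is true.
  22. (NOT p12 OR NOT p2) — NOT p2 is true.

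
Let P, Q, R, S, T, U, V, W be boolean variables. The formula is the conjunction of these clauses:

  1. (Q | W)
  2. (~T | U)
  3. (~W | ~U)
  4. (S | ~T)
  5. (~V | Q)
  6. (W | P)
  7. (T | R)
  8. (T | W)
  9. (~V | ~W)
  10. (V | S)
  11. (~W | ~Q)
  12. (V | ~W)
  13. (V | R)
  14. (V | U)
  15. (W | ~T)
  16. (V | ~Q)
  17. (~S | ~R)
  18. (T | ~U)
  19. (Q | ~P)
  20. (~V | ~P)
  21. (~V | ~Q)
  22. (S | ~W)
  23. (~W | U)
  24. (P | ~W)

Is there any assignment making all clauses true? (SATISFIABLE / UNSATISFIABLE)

UNSATISFIABLE

W = True:
  propagation gives U=False; an empty clause results — contradiction.
W = False:
  propagation gives Q=True, P=True, T=True; an empty clause results — contradiction.
Every branch closes, so no satisfying assignment exists.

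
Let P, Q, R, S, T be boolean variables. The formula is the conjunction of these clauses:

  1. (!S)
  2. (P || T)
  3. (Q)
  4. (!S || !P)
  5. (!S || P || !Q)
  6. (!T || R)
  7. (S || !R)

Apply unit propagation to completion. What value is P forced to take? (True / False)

(!S) is a unit clause: S = False.
Unit clause (Q) sets Q = True.
In (!R || S), S is now false; !R must hold, so R = False.
(!T || R): since R = False, the clause reduces to (!T). T = False.
(P || T): since T = False, the clause reduces to (P). P = True.

True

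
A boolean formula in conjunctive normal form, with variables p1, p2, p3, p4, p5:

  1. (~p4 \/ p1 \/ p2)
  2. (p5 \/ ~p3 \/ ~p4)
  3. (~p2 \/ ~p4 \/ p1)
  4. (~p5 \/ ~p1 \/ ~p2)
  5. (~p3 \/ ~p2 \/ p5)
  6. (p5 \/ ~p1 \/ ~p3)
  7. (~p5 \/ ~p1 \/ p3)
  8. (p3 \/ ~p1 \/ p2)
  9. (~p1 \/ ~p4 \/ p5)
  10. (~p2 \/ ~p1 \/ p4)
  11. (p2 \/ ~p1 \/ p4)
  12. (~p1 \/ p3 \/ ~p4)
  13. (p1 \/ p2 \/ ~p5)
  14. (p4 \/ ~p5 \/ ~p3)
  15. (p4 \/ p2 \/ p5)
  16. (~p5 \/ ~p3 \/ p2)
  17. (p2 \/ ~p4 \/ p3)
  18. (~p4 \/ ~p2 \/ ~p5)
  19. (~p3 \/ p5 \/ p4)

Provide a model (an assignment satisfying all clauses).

p1 = 0, p2 = 1, p3 = 0, p4 = 0, p5 = 0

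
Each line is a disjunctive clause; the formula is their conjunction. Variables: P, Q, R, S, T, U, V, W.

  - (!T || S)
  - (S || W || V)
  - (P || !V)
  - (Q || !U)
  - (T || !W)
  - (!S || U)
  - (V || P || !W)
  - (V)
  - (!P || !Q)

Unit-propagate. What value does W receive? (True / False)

False

(V) stands alone — V = True.
(!V || P): since V = True, the clause reduces to (P). P = True.
From (!P || !Q) and P = True: Q = False.
From (!U || Q) and Q = False: U = False.
From (!S || U) and U = False: S = False.
(!T || S) with S = False leaves only !T, so T = False.
In (!W || T), T is now false; !W must hold, so W = False.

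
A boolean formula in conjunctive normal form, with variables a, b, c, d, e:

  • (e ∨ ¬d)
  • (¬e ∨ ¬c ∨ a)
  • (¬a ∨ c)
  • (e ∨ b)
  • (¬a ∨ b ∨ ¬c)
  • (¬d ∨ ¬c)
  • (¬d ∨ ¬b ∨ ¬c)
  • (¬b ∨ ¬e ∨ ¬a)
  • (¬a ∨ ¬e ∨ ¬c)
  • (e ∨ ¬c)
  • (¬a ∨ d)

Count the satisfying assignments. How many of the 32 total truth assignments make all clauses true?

5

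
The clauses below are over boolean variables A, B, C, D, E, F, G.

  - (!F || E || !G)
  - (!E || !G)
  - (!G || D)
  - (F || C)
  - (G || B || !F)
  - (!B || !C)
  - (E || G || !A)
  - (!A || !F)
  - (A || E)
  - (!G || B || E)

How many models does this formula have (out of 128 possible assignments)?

6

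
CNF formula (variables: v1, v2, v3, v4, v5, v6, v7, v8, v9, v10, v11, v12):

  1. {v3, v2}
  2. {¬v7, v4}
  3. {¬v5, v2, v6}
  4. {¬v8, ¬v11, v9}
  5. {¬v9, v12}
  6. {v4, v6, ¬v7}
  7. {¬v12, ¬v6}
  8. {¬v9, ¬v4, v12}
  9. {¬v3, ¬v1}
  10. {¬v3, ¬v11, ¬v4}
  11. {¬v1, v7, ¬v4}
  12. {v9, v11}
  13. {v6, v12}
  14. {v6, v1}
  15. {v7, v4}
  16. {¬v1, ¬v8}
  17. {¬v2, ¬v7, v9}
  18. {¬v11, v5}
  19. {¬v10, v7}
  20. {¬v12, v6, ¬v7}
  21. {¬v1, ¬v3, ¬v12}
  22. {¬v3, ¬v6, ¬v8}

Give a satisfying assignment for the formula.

v1=F, v2=T, v3=F, v4=T, v5=T, v6=T, v7=F, v8=F, v9=F, v10=F, v11=T, v12=F

Check each clause:
  1. {v3, v2} — v2 is true.
  2. {¬v7, v4} — ¬v7 is true.
  3. {v2, ¬v5, v6} — v2 is true.
  4. {v9, ¬v11, ¬v8} — ¬v8 is true.
  5. {¬v9, v12} — ¬v9 is true.
  6. {¬v7, v4, v6} — ¬v7 is true.
  7. {¬v12, ¬v6} — ¬v12 is true.
  8. {¬v4, v12, ¬v9} — ¬v9 is true.
  9. {¬v1, ¬v3} — ¬v3 is true.
  10. {¬v4, ¬v11, ¬v3} — ¬v3 is true.
  11. {¬v1, v7, ¬v4} — ¬v1 is true.
  12. {v9, v11} — v11 is true.
  13. {v6, v12} — v6 is true.
  14. {v1, v6} — v6 is true.
  15. {v7, v4} — v4 is true.
  16. {¬v1, ¬v8} — ¬v8 is true.
  17. {¬v2, ¬v7, v9} — ¬v7 is true.
  18. {¬v11, v5} — v5 is true.
  19. {v7, ¬v10} — ¬v10 is true.
  20. {¬v7, v6, ¬v12} — ¬v7 is true.
  21. {¬v12, ¬v1, ¬v3} — ¬v12 is true.
  22. {¬v6, ¬v8, ¬v3} — ¬v8 is true.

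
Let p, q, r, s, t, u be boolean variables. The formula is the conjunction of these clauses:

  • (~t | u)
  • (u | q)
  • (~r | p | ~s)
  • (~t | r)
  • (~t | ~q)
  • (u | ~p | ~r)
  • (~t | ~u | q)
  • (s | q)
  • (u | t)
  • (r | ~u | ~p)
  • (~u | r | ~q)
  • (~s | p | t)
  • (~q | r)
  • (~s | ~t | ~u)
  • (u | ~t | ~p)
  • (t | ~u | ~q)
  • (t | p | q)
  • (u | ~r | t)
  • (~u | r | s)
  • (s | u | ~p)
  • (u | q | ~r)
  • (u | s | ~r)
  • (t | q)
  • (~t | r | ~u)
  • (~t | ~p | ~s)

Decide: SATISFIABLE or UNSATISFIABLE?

UNSATISFIABLE

u = True:
  t = True:
    propagation gives r=True, q=False; an empty clause results — contradiction.
  t = False:
    propagation gives q=False; an empty clause results — contradiction.
u = False:
  propagation gives t=False; an empty clause results — contradiction.
Every branch closes, so no satisfying assignment exists.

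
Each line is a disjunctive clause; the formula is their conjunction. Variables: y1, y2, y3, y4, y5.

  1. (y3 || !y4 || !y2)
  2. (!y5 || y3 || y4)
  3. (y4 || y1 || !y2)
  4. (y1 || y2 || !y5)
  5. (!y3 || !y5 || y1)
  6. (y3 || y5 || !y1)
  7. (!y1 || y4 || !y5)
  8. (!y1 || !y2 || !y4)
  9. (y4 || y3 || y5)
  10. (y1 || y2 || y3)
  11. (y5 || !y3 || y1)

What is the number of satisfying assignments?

5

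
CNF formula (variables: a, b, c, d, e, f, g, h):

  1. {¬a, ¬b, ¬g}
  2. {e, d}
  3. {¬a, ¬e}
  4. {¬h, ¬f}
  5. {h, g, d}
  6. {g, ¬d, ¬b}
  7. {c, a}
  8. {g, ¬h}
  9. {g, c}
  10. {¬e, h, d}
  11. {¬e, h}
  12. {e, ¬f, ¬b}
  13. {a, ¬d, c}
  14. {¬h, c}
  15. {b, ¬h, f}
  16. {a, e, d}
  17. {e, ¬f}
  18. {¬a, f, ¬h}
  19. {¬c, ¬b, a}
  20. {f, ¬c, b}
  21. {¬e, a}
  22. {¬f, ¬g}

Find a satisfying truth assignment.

a=T, b=F, c=F, d=T, e=F, f=F, g=T, h=F

Try a = True.
  then e is forced to False.
  then d is forced to True.
  then f is forced to False.
  then h is forced to False.
Branch on b: take b = False.
  then c is forced to False.
  then g is forced to True.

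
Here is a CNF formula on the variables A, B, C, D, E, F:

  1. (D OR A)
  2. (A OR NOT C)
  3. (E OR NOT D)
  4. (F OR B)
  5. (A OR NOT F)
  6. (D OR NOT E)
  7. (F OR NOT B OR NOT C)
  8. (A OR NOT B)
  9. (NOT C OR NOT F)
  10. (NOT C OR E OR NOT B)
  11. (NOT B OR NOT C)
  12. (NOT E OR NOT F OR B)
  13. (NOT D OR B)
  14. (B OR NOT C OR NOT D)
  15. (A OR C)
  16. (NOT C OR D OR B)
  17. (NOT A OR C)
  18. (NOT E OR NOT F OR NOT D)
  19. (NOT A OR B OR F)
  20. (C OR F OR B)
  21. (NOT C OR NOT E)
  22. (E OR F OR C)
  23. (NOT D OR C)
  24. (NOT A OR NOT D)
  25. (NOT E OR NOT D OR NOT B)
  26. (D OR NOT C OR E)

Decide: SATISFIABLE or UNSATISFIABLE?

C = True:
  propagation gives A=True, F=False, B=True; an empty clause results — contradiction.
C = False:
  propagation gives A=True; an empty clause results — contradiction.
Every branch closes, so no satisfying assignment exists.

UNSATISFIABLE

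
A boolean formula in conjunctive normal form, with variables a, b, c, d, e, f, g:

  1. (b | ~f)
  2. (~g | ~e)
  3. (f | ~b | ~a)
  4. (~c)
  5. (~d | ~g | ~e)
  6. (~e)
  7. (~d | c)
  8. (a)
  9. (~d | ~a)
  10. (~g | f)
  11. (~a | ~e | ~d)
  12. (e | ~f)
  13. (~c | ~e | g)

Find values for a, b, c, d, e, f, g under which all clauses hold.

a = T, b = F, c = F, d = F, e = F, f = F, g = F

Check each clause:
  1. (b | ~f) — ~f is true.
  2. (~g | ~e) — ~g is true.
  3. (f | ~a | ~b) — ~b is true.
  4. (~c) — ~c is true.
  5. (~g | ~d | ~e) — ~g is true.
  6. (~e) — ~e is true.
  7. (c | ~d) — ~d is true.
  8. (a) — a is true.
  9. (~d | ~a) — ~d is true.
  10. (~g | f) — ~g is true.
  11. (~e | ~a | ~d) — ~e is true.
  12. (e | ~f) — ~f is true.
  13. (~e | g | ~c) — ~e is true.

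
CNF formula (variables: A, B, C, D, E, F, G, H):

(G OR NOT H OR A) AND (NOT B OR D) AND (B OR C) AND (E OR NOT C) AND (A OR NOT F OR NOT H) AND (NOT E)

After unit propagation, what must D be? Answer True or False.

(NOT E) is a unit clause: E = False.
(NOT C OR E): since E = False, the clause reduces to (NOT C). C = False.
In (C OR B), C is now false; B must hold, so B = True.
In (D OR NOT B), NOT B is now false; D must hold, so D = True.

True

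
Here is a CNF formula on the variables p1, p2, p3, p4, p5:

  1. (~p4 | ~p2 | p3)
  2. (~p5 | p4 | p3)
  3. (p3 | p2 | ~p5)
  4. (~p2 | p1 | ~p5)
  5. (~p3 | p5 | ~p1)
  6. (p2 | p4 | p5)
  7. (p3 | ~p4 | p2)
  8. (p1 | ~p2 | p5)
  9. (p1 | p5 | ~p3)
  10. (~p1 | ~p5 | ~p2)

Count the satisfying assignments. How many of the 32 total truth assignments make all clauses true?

Satisfying assignments:
  p1=F p2=F p3=T p4=F p5=T
  p1=F p2=F p3=T p4=T p5=T
  p1=T p2=F p3=T p4=F p5=T
  p1=T p2=F p3=T p4=T p5=T
  p1=T p2=T p3=F p4=F p5=F
That's 5 in total.

5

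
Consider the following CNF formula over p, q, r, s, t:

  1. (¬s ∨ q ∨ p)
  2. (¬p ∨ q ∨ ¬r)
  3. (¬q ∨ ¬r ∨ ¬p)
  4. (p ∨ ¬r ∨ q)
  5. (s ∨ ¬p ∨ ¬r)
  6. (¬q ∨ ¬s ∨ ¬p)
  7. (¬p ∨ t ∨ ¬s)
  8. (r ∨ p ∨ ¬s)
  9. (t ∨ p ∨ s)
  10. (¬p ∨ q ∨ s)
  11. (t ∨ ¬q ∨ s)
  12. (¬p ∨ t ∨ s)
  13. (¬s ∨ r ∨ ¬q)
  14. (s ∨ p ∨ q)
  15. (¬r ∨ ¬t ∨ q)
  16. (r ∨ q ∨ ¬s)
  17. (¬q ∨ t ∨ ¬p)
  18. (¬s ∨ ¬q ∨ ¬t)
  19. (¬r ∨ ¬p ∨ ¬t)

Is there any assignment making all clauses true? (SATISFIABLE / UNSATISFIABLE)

Set p = False and propagate.
Branch on q: take q = True.
The remaining clauses are satisfied by r = False, s = False, t = True.
So p=0, q=1, r=0, s=0, t=1 is a satisfying assignment.

SATISFIABLE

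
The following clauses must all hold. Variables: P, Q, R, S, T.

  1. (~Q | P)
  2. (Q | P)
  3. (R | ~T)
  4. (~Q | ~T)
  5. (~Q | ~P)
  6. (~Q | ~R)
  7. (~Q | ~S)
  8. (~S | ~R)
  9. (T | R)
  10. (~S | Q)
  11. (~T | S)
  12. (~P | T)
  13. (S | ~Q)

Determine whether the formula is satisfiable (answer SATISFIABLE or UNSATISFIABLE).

UNSATISFIABLE

Q = True:
  propagation gives P=True; an empty clause results — contradiction.
Q = False:
  propagation gives P=True, S=False, T=False; an empty clause results — contradiction.
Every branch closes, so no satisfying assignment exists.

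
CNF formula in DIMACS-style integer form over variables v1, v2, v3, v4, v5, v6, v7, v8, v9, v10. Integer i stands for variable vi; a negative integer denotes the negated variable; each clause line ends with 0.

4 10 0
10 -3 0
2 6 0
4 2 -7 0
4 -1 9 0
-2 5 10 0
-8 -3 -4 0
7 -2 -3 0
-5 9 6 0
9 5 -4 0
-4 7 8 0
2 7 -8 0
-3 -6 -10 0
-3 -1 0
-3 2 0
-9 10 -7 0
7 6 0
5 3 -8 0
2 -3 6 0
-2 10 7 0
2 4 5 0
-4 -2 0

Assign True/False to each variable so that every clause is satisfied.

v1 = F  v2 = T  v3 = F  v4 = F  v5 = F  v6 = F  v7 = T  v8 = F  v9 = F  v10 = T

Pure literal: v1 appears only negated; assign v1 = False.
Try v2 = True.
  then v4 is forced to False.
  then v10 is forced to True.
Try v3 = False.
For the remaining variables, v5 = False, v6 = False, v7 = True, v8 = False, v9 = False works.
Every clause has at least one true literal under this assignment.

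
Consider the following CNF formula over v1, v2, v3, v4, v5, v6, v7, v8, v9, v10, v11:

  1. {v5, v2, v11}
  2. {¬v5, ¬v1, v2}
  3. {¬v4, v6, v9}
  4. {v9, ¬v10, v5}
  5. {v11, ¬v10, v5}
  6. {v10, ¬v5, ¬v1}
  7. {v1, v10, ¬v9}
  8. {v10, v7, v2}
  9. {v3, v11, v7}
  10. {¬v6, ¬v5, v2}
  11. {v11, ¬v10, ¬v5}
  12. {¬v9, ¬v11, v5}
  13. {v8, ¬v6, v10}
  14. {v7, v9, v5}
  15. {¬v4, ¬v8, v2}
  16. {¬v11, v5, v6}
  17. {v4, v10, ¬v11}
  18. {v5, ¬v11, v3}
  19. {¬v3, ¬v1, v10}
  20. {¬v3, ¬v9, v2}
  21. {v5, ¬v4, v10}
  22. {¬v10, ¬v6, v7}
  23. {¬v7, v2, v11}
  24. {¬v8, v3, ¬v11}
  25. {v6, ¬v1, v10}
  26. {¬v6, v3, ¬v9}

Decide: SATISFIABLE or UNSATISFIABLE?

SATISFIABLE

Pure literal: v2 appears only positively; assign v2 = True.
Branch on v1: take v1 = False.
Set v3 = False and propagate.
The remaining clauses are satisfied by v4 = True, v5 = True, v6 = False, v7 = False, v8 = False, v9 = True, v10 = True, v11 = True.
Every clause has at least one true literal under this assignment.
So v1=F  v2=T  v3=F  v4=T  v5=T  v6=F  v7=F  v8=F  v9=T  v10=T  v11=T is a satisfying assignment.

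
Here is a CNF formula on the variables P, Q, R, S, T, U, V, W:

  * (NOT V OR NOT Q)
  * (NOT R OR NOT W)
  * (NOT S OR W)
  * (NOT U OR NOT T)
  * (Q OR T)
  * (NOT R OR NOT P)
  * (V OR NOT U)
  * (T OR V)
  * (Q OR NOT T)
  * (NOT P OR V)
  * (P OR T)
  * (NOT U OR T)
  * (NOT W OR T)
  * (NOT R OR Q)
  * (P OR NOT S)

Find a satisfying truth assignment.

P = 0, Q = 1, R = 1, S = 0, T = 1, U = 0, V = 0, W = 0

Check each clause:
  1. (NOT V OR NOT Q) — NOT V is true.
  2. (NOT W OR NOT R) — NOT W is true.
  3. (NOT S OR W) — NOT S is true.
  4. (NOT T OR NOT U) — NOT U is true.
  5. (Q OR T) — Q is true.
  6. (NOT P OR NOT R) — NOT P is true.
  7. (V OR NOT U) — NOT U is true.
  8. (T OR V) — T is true.
  9. (Q OR NOT T) — Q is true.
  10. (NOT P OR V) — NOT P is true.
  11. (T OR P) — T is true.
  12. (T OR NOT U) — NOT U is true.
  13. (NOT W OR T) — NOT W is true.
  14. (NOT R OR Q) — Q is true.
  15. (NOT S OR P) — NOT S is true.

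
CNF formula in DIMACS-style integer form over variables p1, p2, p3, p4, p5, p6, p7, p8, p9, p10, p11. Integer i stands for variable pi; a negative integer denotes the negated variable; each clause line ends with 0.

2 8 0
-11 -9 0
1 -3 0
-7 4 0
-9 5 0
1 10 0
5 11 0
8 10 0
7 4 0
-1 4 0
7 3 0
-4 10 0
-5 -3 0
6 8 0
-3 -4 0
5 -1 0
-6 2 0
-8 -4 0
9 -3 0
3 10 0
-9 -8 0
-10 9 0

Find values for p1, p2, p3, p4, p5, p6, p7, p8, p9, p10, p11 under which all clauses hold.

p1=0, p2=1, p3=0, p4=1, p5=1, p6=1, p7=1, p8=0, p9=1, p10=1, p11=0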